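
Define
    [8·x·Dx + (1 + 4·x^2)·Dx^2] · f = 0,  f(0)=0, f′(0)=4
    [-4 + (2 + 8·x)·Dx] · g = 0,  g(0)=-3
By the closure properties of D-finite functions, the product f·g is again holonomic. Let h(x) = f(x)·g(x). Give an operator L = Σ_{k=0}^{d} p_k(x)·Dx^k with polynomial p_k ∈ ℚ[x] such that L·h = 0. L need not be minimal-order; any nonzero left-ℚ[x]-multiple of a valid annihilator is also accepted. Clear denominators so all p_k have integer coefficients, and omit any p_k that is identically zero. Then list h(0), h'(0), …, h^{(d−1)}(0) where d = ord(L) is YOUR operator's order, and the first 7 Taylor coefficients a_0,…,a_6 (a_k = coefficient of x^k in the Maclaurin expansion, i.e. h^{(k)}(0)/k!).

f: a_k = 0, 4, 0, -16/3, 0, 64/5, 0, …
g: a_k = -3, -6, 6, -12, 30, -84, 252, …
f·g: L₀ = L_f ⊗_s L_g, ord ≤ 2·1.
L = (12 - 16·x - 16·x^2) + (-4 - 8·x + 48·x^2 + 64·x^3)·Dx + (1 + 8·x + 20·x^2 + 32·x^3 + 64·x^4)·Dx^2  (order 2).
h: a_k = 0, -12, -24, 40, -16, 248/5, -1744/5, …
ICs: h(0) = 0, h′(0) = -12.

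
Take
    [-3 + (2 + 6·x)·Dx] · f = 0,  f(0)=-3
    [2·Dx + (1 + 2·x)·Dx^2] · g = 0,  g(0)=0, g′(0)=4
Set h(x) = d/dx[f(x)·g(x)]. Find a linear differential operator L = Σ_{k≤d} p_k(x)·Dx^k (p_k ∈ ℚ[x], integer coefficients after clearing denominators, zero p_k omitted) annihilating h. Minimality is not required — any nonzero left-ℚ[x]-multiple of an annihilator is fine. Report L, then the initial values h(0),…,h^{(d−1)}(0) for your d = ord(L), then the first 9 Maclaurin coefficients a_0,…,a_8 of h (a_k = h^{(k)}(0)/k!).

L = (39 + 180·x + 108·x^2) + (116 + 756·x + 1512·x^2 + 864·x^3)·Dx + (20 + 184·x + 612·x^2 + 864·x^3 + 432·x^4)·Dx^2  (order 2).
h: a_k = -12, -12, 93/2, -135, 11811/32, -158691/160, 3402537/1280, -16018701/2240, 1110590409/57344, …
ICs: h(0) = -12, h′(0) = -12.

f: a_k = -3, -9/2, 27/8, -81/16, 1215/128, -5103/256, 45927/1024, -216513/2048, 8444007/32768, …
g: a_k = 0, 4, -4, 16/3, -8, 64/5, -64/3, 256/7, -64, …
Product ⇒ symmetric product L₀, ord ≤ 2.
Differentiate: ansatz ord ≤ ord L₀ ⇒ L.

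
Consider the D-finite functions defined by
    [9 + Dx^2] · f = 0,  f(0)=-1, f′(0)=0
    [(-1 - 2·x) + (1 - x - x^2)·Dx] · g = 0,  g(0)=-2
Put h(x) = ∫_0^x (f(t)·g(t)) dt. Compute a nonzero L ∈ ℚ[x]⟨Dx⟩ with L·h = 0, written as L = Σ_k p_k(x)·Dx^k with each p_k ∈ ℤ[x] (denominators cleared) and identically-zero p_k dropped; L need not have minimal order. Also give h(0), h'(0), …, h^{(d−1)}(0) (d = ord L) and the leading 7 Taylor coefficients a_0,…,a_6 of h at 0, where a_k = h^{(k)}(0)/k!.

f: a_k = -1, 0, 9/2, 0, -27/8, 0, 81/80, …
g: a_k = -2, -2, -4, -6, -10, -16, -26, …
f·g: L₀ = L_f ⊗_s L_g, ord ≤ 2·1.
∫: right-multiply L₀ by Dx.
L = (-7 + 9·x + 9·x^2)·Dx + (2 + 4·x)·Dx^2 + (-1 + x + x^2)·Dx^3  (order 3).
h: a_k = 0, 2, 1, -5/3, -3/4, -1/4, -17/24, …
ICs: h(0) = 0, h′(0) = 2, h′′(0) = 2.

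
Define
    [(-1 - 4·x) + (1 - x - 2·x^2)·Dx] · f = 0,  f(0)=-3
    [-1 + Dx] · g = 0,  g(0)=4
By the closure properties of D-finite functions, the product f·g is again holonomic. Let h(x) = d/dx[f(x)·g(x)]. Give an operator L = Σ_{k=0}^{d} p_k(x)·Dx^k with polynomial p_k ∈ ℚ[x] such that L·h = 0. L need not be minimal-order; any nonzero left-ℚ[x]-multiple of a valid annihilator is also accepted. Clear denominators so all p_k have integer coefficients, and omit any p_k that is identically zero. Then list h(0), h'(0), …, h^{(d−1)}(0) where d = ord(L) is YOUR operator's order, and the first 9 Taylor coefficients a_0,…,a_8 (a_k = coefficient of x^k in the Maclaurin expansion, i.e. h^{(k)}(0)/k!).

L = (9 + 16·x + 9·x^2 - 12·x^3 + 4·x^4) + (-2 - x + 9·x^2 + 4·x^3 - 4·x^4)·Dx  (order 1).
h: a_k = -24, -108, -312, -850, -2103, -50737/10, -177116/15, -3783419/140, -20417113/336, …
ICs: h(0) = -24.

f: a_k = -3, -3, -9, -15, -33, -63, -129, -255, -513, …
g: a_k = 4, 4, 2, 2/3, 1/6, 1/30, 1/180, 1/1260, 1/10080, …
f·g: L₀ = L_f ⊗_s L_g, ord ≤ 1·1.
h=h₀': d/dx-closure on L₀ ⇒ L.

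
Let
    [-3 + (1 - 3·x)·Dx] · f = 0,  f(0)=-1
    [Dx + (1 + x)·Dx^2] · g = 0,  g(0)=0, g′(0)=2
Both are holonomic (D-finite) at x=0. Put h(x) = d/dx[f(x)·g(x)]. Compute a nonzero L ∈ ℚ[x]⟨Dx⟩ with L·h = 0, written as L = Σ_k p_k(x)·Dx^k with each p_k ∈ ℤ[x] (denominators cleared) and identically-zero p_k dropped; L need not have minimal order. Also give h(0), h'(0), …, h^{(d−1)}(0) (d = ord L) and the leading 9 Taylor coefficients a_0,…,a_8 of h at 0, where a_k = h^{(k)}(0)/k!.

L = 12 + (7 + 15·x)·Dx + (-1 + 2·x + 3·x^2)·Dx^2  (order 2).
h: a_k = -2, -10, -47, -186, -1399/2, -12581/5, -88087/10, -1056974/35, -14269429/140, …
ICs: h(0) = -2, h′(0) = -10.

f: a_k = -1, -3, -9, -27, -81, -243, -729, -2187, -6561, …
g: a_k = 0, 2, -1, 2/3, -1/2, 2/5, -1/3, 2/7, -1/4, …
h₀=f·g: eliminate ⇒ L₀, order ≤ 1·2.
h₀' ⇒ L via d/dx closure of L₀.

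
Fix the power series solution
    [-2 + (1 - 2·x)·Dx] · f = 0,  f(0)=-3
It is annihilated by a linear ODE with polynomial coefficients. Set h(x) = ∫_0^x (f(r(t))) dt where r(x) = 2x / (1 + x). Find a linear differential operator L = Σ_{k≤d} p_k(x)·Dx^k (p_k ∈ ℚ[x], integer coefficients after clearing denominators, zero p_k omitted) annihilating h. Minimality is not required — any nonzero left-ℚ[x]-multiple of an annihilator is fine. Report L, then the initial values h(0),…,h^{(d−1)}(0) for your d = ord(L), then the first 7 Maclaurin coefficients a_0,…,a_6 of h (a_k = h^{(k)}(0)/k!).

f: a_k = -3, -6, -12, -24, -48, -96, -192, …
f∘r: x↦r, Dx↦Dx/r' in L_f ⇒ L₀.
h=∫₀ˣh₀: take L = L₀·Dx.
L = 4·Dx + (-1 + 2·x + 3·x^2)·Dx^2  (order 2).
h: a_k = 0, -3, -6, -12, -27, -324/5, -162, …
ICs: h(0) = 0, h′(0) = -3.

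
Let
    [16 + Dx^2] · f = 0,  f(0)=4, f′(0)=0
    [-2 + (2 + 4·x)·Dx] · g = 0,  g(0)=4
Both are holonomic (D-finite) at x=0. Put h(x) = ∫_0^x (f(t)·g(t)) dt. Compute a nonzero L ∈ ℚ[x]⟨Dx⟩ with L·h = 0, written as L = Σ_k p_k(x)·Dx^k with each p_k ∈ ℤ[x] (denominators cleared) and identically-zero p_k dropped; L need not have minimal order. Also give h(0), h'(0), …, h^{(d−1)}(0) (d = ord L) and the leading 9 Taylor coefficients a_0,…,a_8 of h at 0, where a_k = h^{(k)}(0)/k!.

f: a_k = 4, 0, -32, 0, 128/3, 0, -1024/45, 0, 2048/315, …
g: a_k = 4, 4, -2, 2, -5/2, 7/2, -21/4, 33/4, -429/32, …
Sym-product of L_f,L_g gives L₀ (≤ ord 2).
h=∫₀ˣh₀: take L = L₀·Dx.
L = (19 + 64·x + 64·x^2)·Dx + (-2 - 4·x)·Dx^2 + (1 + 4·x + 4·x^2)·Dx^3  (order 3).
h: a_k = 0, 16, 8, -136/3, -30, 674/15, 181/9, -5281/315, -3811/360, …
ICs: h(0) = 0, h′(0) = 16, h′′(0) = 16.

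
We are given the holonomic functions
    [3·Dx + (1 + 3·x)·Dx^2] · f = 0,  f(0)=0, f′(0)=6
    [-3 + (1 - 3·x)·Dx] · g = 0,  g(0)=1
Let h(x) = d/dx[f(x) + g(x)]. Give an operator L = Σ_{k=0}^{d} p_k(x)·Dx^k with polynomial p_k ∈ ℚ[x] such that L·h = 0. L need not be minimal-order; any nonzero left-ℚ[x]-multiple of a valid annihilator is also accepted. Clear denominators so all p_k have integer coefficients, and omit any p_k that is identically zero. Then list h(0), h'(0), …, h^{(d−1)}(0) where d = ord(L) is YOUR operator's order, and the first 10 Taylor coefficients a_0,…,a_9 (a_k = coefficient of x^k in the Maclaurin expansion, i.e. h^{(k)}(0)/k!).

f: a_k = 0, 6, -9, 18, -81/2, 486/5, -243, 4374/7, -6561/4, 4374, …
g: a_k = 1, 3, 9, 27, 81, 243, 729, 2187, 6561, 19683, …
Sum ⇒ L₀ = lclm(L_f,L_g) in ℚ(x)⟨Dx⟩.
Derive L from L₀ (diff closure).
L = (-30 - 18·x) + (-4 - 48·x - 36·x^2)·Dx + (1 + x - 9·x^2 - 9·x^3)·Dx^2  (order 2).
h: a_k = 9, 0, 135, 162, 1701, 2916, 19683, 39366, 216513, 472392, …
ICs: h(0) = 9, h′(0) = 0.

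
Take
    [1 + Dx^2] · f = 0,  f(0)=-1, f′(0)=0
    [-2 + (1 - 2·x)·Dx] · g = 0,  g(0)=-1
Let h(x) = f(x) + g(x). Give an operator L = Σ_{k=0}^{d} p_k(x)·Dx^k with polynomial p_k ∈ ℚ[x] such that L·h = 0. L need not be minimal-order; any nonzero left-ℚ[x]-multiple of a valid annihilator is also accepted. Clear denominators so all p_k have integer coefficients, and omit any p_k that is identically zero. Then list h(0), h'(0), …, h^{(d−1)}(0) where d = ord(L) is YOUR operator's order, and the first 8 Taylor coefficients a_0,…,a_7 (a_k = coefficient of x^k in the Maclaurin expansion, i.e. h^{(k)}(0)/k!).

L = (-50 + 8·x - 8·x^2) + (9 - 22·x + 12·x^2 - 8·x^3)·Dx + (-50 + 8·x - 8·x^2)·Dx^2 + (9 - 22·x + 12·x^2 - 8·x^3)·Dx^3  (order 3).
h: a_k = -2, -2, -7/2, -8, -385/24, -32, -46079/720, -128, …
ICs: h(0) = -2, h′(0) = -2, h′′(0) = -7.

f: a_k = -1, 0, 1/2, 0, -1/24, 0, 1/720, 0, …
g: a_k = -1, -2, -4, -8, -16, -32, -64, -128, …
Sum ⇒ L₀ = lclm(L_f,L_g) in ℚ(x)⟨Dx⟩.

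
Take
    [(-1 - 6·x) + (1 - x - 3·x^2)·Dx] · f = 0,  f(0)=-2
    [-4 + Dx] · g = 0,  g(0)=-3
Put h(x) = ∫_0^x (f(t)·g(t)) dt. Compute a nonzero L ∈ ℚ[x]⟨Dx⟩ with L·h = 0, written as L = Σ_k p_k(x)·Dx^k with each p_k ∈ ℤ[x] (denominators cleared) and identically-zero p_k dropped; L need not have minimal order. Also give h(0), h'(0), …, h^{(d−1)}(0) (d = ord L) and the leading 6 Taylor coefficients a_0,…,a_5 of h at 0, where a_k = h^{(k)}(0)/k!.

f: a_k = -2, -2, -8, -14, -38, -80, …
g: a_k = -3, -12, -24, -32, -32, -128/5, …
h₀=f·g: eliminate ⇒ L₀, order ≤ 1·1.
h=∫h₀ ⇒ L = L₀·Dx.
L = (5 + 2·x - 12·x^2)·Dx + (-1 + x + 3·x^2)·Dx^2  (order 2).
h: a_k = 0, 6, 15, 32, 125/2, 602/5, …
ICs: h(0) = 0, h′(0) = 6.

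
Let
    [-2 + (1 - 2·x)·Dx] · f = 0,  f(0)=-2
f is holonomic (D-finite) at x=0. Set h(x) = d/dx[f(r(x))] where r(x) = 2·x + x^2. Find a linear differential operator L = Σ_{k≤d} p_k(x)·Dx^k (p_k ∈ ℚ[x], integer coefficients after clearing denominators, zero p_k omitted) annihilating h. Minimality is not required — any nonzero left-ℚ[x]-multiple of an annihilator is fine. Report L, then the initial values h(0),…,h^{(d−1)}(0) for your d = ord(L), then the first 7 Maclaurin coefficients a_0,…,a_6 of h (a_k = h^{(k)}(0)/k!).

L = (9 + 12·x + 6·x^2) + (-1 + 3·x + 6·x^2 + 2·x^3)·Dx  (order 1).
h: a_k = -8, -72, -480, -2848, -15840, -84576, -439040, …
ICs: h(0) = -8.

f: a_k = -2, -4, -8, -16, -32, -64, -128, …
h₀=f(r): pull back L_f along r ⇒ L₀.
Differentiate: ansatz ord ≤ ord L₀ ⇒ L.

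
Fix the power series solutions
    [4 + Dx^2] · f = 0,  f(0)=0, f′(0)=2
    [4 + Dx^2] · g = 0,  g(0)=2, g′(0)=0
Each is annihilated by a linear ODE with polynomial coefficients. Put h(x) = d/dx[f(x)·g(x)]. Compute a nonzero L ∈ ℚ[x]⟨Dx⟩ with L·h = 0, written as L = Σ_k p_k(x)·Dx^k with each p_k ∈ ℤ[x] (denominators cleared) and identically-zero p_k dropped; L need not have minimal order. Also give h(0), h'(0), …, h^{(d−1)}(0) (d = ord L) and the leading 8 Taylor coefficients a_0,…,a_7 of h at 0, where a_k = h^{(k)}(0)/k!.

f: a_k = 0, 2, 0, -4/3, 0, 4/15, 0, -8/315, …
g: a_k = 2, 0, -4, 0, 4/3, 0, -8/45, 0, …
L₀ := L_f ⊗_s L_g (sym. prod.), ord ≤ 4.
Differentiate: ansatz ord ≤ ord L₀ ⇒ L.
L = 16 + Dx^2  (order 2).
h: a_k = 4, 0, -32, 0, 128/3, 0, -1024/45, 0, …
ICs: h(0) = 4, h′(0) = 0.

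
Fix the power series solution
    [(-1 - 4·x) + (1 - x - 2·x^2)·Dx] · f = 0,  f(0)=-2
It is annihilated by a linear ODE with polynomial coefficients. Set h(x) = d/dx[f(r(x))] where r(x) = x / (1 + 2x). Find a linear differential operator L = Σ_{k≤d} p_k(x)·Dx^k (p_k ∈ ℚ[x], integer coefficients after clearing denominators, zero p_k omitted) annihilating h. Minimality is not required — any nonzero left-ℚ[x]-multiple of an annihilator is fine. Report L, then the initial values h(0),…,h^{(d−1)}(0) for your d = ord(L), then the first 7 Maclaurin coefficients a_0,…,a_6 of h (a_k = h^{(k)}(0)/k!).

f: a_k = -2, -2, -6, -10, -22, -42, -86, …
L₀ from L_f via x↦r, Dx↦r'^{-1}Dx.
h=h₀': d/dx-closure on L₀ ⇒ L.
L = 2 + (-1 - 11·x - 36·x^2 - 36·x^3)·Dx  (order 1).
h: a_k = -2, -4, 18, -72, 270, -972, 3402, …
ICs: h(0) = -2.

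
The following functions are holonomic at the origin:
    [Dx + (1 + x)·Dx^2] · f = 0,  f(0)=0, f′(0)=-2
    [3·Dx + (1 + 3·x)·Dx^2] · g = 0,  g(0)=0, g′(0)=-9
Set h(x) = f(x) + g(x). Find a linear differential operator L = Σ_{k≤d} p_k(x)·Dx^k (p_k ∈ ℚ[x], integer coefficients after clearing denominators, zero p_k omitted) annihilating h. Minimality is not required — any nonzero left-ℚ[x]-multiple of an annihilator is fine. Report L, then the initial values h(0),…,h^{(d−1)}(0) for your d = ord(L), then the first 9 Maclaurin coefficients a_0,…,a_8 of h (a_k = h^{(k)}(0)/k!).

f: a_k = 0, -2, 1, -2/3, 1/2, -2/5, 1/3, -2/7, 1/4, …
g: a_k = 0, -9, 27/2, -27, 243/4, -729/5, 729/2, -6561/7, 19683/8, …
Sum ⇒ L₀ = lclm(L_f,L_g) in ℚ(x)⟨Dx⟩.
L = 6·Dx + (8 + 12·x)·Dx^2 + (1 + 4·x + 3·x^2)·Dx^3  (order 3).
h: a_k = 0, -11, 29/2, -83/3, 245/4, -731/5, 2189/6, -6563/7, 19685/8, …
ICs: h(0) = 0, h′(0) = -11, h′′(0) = 29.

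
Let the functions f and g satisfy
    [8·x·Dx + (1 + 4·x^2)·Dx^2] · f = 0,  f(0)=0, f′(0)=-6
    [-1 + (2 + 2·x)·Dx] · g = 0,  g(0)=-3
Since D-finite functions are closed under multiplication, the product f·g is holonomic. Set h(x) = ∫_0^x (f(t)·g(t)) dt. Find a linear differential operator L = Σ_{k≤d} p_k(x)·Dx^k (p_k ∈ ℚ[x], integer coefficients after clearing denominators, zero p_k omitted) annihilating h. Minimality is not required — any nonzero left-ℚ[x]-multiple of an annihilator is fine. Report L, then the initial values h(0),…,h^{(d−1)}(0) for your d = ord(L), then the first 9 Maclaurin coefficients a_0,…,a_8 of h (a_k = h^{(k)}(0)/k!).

f: a_k = 0, -6, 0, 8, 0, -96/5, 0, 384/7, 0, …
g: a_k = -3, -3/2, 3/8, -3/16, 15/128, -21/256, 63/1024, -99/2048, 1287/32768, …
h₀=f·g: eliminate ⇒ L₀, order ≤ 2·1.
Integrate: L := L₀·Dx.
L = (3 - 16·x - 4·x^2)·Dx + (-4 + 28·x + 48·x^2 + 16·x^3)·Dx^2 + (4 + 8·x + 20·x^2 + 32·x^3 + 16·x^4)·Dx^3  (order 3).
h: a_k = 0, 0, 9, 3, -105/16, -87/40, 6389/640, 2541/640, -3067959/143360, …
ICs: h(0) = 0, h′(0) = 0, h′′(0) = 18.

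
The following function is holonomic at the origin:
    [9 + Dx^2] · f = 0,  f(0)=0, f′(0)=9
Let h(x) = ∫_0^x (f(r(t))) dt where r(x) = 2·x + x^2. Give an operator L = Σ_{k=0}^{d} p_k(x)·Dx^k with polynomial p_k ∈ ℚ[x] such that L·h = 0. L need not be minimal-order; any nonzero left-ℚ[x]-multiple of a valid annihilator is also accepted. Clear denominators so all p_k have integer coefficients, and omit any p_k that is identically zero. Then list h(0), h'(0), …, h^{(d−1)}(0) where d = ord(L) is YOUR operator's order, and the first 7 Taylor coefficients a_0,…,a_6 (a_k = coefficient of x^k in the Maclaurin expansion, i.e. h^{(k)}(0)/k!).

L = (36 + 108·x + 108·x^2 + 36·x^3)·Dx - Dx^2 + (1 + x)·Dx^3  (order 3).
h: a_k = 0, 0, 9, 3, -27, -162/5, 189/10, …
ICs: h(0) = 0, h′(0) = 0, h′′(0) = 18.

f: a_k = 0, 9, 0, -27/2, 0, 243/40, 0, …
L₀ from L_f via x↦r, Dx↦r'^{-1}Dx.
Integrate: L := L₀·Dx.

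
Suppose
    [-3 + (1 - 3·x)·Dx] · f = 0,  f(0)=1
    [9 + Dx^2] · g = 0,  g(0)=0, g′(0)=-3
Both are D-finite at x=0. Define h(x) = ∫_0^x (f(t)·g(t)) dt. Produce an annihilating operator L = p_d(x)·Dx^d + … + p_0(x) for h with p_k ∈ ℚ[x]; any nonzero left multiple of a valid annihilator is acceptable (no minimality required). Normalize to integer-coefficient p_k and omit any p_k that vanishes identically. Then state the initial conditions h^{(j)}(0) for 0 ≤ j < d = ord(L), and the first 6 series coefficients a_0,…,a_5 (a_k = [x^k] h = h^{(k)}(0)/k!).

L = (-9 + 27·x)·Dx + 6·Dx^2 + (-1 + 3·x)·Dx^3  (order 3).
h: a_k = 0, 0, -3/2, -3, -45/8, -27/2, …
ICs: h(0) = 0, h′(0) = 0, h′′(0) = -3.

f: a_k = 1, 3, 9, 27, 81, 243, …
g: a_k = 0, -3, 0, 9/2, 0, -81/40, …
h₀=f·g: eliminate ⇒ L₀, order ≤ 1·2.
∫: right-multiply L₀ by Dx.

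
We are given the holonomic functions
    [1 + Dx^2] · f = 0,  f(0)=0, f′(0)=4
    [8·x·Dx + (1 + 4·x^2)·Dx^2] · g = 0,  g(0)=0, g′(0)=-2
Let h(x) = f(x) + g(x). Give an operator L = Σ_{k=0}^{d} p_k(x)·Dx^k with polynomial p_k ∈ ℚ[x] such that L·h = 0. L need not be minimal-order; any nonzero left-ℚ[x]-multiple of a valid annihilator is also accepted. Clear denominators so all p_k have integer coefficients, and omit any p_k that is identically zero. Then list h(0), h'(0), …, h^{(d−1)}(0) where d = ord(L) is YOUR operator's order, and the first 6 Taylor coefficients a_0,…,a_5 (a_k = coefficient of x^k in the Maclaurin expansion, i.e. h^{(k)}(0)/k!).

L = (-376·x + 1600·x^3 + 128·x^5)·Dx + (-7 + 76·x^2 + 432·x^4 + 64·x^6)·Dx^2 + (-376·x + 1600·x^3 + 128·x^5)·Dx^3 + (-7 + 76·x^2 + 432·x^4 + 64·x^6)·Dx^4  (order 4).
h: a_k = 0, 2, 0, 2, 0, -191/30, …
ICs: h(0) = 0, h′(0) = 2, h′′(0) = 0, h′′′(0) = 12.

f: a_k = 0, 4, 0, -2/3, 0, 1/30, …
g: a_k = 0, -2, 0, 8/3, 0, -32/5, …
f+g: L₀ = lclm(L_f,L_g), ord ≤ 2+2.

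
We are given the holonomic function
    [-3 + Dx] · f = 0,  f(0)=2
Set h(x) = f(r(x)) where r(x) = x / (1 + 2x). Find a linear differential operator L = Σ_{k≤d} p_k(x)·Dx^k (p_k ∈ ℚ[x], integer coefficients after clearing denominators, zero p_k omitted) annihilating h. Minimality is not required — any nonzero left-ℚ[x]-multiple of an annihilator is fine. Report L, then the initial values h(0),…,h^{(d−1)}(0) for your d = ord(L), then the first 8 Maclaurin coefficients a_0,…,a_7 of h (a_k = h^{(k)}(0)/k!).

L = -3 + (1 + 4·x + 4·x^2)·Dx  (order 1).
h: a_k = 2, 6, -3, -3, 51/4, -519/20, 1581/40, -12441/280, …
ICs: h(0) = 2.

f: a_k = 2, 6, 9, 9, 27/4, 81/20, 81/40, 243/280, …
Substitute x→r, Dx→(1/r')Dx; clear ⇒ L₀.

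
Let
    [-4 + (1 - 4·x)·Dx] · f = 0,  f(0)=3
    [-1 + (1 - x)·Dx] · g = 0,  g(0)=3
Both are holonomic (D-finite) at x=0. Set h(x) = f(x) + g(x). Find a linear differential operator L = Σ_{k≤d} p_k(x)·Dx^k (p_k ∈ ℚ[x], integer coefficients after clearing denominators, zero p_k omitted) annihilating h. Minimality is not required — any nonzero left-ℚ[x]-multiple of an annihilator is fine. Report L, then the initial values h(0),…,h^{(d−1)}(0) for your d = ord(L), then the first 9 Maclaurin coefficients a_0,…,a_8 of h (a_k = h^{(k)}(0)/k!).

f: a_k = 3, 12, 48, 192, 768, 3072, 12288, 49152, 196608, …
g: a_k = 3, 3, 3, 3, 3, 3, 3, 3, 3, …
f+g: L₀ = lclm(L_f,L_g), ord ≤ 1+1.
L = -8 + (10 - 16·x)·Dx + (-1 + 5·x - 4·x^2)·Dx^2  (order 2).
h: a_k = 6, 15, 51, 195, 771, 3075, 12291, 49155, 196611, …
ICs: h(0) = 6, h′(0) = 15.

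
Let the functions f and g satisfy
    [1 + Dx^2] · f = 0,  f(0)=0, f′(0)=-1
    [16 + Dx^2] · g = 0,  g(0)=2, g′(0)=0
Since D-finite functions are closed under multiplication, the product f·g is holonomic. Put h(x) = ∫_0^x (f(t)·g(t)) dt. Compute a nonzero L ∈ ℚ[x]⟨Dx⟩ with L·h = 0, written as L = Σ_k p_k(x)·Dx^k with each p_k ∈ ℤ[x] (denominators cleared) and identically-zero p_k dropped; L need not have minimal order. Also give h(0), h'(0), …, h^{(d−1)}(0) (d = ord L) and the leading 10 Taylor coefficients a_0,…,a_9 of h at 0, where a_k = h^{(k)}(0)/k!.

f: a_k = 0, -1, 0, 1/6, 0, -1/120, 0, 1/5040, 0, -1/362880, …
g: a_k = 2, 0, -16, 0, 64/3, 0, -512/45, 0, 1024/315, 0, …
f·g: L₀ = L_f ⊗_s L_g, ord ≤ 2·2.
Integrate: L := L₀·Dx.
L = 225·Dx + 34·Dx^3 + Dx^5  (order 5).
h: a_k = 0, 0, -1, 0, 49/12, 0, -1441/360, 0, 37969/20160, 0, …
ICs: h(0) = 0, h′(0) = 0, h′′(0) = -2, h′′′(0) = 0, h′′′′(0) = 98.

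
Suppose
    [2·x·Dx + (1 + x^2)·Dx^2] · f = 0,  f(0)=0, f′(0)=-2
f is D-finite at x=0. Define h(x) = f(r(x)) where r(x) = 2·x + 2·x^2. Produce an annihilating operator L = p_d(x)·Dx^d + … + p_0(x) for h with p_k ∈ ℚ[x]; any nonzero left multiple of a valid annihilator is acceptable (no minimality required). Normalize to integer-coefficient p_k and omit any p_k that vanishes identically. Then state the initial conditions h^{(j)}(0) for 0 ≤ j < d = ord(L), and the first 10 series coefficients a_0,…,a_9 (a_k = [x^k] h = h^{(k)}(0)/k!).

f: a_k = 0, -2, 0, 2/3, 0, -2/5, 0, 2/7, 0, -2/9, …
f∘r: x↦r, Dx↦Dx/r' in L_f ⇒ L₀.
L = (-2 + 8·x + 32·x^2 + 48·x^3 + 24·x^4)·Dx + (1 + 2·x + 4·x^2 + 16·x^3 + 20·x^4 + 8·x^5)·Dx^2  (order 2).
h: a_k = 0, -4, -4, 16/3, 16, 16/5, -176/3, -640/7, 128, 5312/9, …
ICs: h(0) = 0, h′(0) = -4.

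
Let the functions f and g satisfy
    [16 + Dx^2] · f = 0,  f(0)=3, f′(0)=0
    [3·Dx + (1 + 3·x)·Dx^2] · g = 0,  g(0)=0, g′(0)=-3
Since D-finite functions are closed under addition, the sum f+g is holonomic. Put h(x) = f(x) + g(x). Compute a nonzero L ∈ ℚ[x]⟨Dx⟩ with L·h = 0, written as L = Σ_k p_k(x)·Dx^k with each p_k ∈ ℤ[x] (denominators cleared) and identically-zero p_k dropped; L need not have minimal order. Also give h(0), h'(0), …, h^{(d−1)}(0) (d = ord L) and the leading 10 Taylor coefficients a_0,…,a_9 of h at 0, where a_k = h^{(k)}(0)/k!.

f: a_k = 3, 0, -24, 0, 32, 0, -256/15, 0, 512/105, 0, …
g: a_k = 0, -3, 9/2, -9, 81/4, -243/5, 243/2, -2187/7, 6561/8, -2187, …
h₀=f+g: left-lcm gives L₀, ord ≤ 4.
L = (1680 + 2304·x + 3456·x^2)·Dx + (272 + 1584·x + 3456·x^2 + 3456·x^3)·Dx^2 + (105 + 144·x + 216·x^2)·Dx^3 + (17 + 99·x + 216·x^2 + 216·x^3)·Dx^4  (order 4).
h: a_k = 3, -3, -39/2, -9, 209/4, -243/5, 3133/30, -2187/7, 693001/840, -2187, …
ICs: h(0) = 3, h′(0) = -3, h′′(0) = -39, h′′′(0) = -54.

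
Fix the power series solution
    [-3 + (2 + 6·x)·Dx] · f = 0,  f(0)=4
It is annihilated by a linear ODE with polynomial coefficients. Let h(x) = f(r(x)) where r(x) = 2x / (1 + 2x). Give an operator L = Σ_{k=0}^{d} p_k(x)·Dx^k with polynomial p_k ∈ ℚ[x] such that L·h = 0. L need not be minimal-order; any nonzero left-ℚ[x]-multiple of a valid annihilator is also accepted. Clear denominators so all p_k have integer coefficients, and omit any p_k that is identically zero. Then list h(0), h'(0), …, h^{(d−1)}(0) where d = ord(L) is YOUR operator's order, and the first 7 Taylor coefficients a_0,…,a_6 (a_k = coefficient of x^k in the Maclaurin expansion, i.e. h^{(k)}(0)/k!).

f: a_k = 4, 6, -9/2, 27/4, -405/32, 1701/64, -15309/256, …
Substitute x→r, Dx→(1/r')Dx; clear ⇒ L₀.
L = -3 + (1 + 10·x + 16·x^2)·Dx  (order 1).
h: a_k = 4, 12, -42, 174, -1677/2, 9069/2, -106305/4, …
ICs: h(0) = 4.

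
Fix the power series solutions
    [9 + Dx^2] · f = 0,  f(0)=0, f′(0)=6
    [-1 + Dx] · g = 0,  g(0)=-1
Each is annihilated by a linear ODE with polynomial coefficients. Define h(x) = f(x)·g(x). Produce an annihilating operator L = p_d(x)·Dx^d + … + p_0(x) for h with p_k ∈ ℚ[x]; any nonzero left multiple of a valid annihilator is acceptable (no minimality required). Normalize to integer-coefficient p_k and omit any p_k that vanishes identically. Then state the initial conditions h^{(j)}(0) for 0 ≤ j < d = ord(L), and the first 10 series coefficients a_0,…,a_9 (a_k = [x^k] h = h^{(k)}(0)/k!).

L = 10 - 2·Dx + Dx^2  (order 2).
h: a_k = 0, -6, -6, 6, 8, 1/5, -13/5, -83/105, 4/15, 71/420, …
ICs: h(0) = 0, h′(0) = -6.

f: a_k = 0, 6, 0, -9, 0, 81/20, 0, -243/280, 0, 243/2240, …
g: a_k = -1, -1, -1/2, -1/6, -1/24, -1/120, -1/720, -1/5040, -1/40320, -1/362880, …
L₀ := L_f ⊗_s L_g (sym. prod.), ord ≤ 2.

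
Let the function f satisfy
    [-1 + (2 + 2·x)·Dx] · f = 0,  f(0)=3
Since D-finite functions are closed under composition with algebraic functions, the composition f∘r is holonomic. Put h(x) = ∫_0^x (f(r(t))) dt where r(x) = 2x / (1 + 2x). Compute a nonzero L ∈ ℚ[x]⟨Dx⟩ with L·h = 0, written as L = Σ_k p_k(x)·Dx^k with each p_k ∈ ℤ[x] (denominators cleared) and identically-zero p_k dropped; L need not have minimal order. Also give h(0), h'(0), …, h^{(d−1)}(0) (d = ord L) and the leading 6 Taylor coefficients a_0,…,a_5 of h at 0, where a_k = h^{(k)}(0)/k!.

f: a_k = 3, 3/2, -3/8, 3/16, -15/128, 21/256, …
Substitute x→r, Dx→(1/r')Dx; clear ⇒ L₀.
Integrate: L := L₀·Dx.
L = -Dx + (1 + 6·x + 8·x^2)·Dx^2  (order 2).
h: a_k = 0, 3, 3/2, -5/2, 39/8, -423/40, …
ICs: h(0) = 0, h′(0) = 3.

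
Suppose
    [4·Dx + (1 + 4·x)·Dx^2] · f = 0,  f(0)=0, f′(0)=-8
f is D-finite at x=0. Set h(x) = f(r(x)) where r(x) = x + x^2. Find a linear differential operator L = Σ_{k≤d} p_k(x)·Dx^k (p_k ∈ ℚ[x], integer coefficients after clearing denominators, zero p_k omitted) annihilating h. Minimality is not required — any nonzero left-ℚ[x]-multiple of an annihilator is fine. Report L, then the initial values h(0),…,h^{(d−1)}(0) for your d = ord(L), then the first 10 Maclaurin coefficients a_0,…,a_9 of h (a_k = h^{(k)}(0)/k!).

f: a_k = 0, -8, 16, -128/3, 128, -2048/5, 4096/3, -32768/7, 16384, -524288/9, …
f∘r: x↦r, Dx↦Dx/r' in L_f ⇒ L₀.
L = 2·Dx + (1 + 2·x)·Dx^2  (order 2).
h: a_k = 0, -8, 8, -32/3, 16, -128/5, 128/3, -512/7, 128, -2048/9, …
ICs: h(0) = 0, h′(0) = -8.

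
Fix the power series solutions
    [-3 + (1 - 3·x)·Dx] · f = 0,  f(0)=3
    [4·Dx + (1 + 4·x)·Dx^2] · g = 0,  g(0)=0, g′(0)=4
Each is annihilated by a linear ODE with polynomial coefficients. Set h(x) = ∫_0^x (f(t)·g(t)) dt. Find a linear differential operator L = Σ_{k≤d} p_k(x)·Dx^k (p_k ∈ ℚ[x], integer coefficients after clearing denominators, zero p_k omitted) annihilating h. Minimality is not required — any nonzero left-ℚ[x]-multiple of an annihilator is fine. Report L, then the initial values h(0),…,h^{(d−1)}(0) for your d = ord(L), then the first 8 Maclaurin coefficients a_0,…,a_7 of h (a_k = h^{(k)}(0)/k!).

f: a_k = 3, 9, 27, 81, 243, 729, 2187, 6561, …
g: a_k = 0, 4, -8, 64/3, -64, 1024/5, -2048/3, 16384/7, …
L₀ := L_f ⊗_s L_g (sym. prod.), ord ≤ 2.
h=∫h₀ ⇒ L = L₀·Dx.
L = 12·Dx + (2 + 36·x)·Dx^2 + (-1 - x + 12·x^2)·Dx^3  (order 3).
h: a_k = 0, 0, 6, 4, 25, 108/5, 782/5, 548/5, …
ICs: h(0) = 0, h′(0) = 0, h′′(0) = 12.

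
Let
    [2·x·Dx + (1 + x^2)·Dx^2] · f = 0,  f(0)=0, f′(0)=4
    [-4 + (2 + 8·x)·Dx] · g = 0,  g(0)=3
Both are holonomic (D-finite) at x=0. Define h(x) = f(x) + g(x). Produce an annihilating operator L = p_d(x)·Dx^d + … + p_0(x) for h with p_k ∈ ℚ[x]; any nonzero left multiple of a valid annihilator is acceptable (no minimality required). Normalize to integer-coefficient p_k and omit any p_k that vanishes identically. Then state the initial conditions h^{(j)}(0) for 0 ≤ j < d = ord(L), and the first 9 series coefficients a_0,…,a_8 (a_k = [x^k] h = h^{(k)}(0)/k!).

f: a_k = 0, 4, 0, -4/3, 0, 4/5, 0, -4/7, 0, …
g: a_k = 3, 6, -6, 12, -30, 84, -252, 792, -2574, …
h₀=f+g: left-lcm gives L₀, ord ≤ 3.
L = (-4 - 40·x + 12·x^2 + 24·x^3)·Dx + (-14 - 16·x - 50·x^2 + 48·x^3 + 84·x^4)·Dx^2 + (-2 - 6·x + 12·x^2 + 18·x^3 + 14·x^4 + 24·x^5)·Dx^3  (order 3).
h: a_k = 3, 10, -6, 32/3, -30, 424/5, -252, 5540/7, -2574, …
ICs: h(0) = 3, h′(0) = 10, h′′(0) = -12.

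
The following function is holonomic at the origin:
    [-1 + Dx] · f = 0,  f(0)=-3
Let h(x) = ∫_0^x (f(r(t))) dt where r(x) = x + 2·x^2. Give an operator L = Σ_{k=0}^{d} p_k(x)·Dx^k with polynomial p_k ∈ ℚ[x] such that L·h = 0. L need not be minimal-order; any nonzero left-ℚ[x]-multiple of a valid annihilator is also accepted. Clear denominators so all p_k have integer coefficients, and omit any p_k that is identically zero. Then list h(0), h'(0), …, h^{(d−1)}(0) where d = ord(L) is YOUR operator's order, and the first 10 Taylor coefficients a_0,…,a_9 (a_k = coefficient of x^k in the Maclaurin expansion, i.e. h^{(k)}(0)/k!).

L = (-1 - 4·x)·Dx + Dx^2  (order 2).
h: a_k = 0, -3, -3/2, -5/2, -13/8, -73/40, -281/240, -1741/1680, -1697/2688, -57233/120960, …
ICs: h(0) = 0, h′(0) = -3.

f: a_k = -3, -3, -3/2, -1/2, -1/8, -1/40, -1/240, -1/1680, -1/13440, -1/120960, …
Substitute x→r, Dx→(1/r')Dx; clear ⇒ L₀.
Integrate: L := L₀·Dx.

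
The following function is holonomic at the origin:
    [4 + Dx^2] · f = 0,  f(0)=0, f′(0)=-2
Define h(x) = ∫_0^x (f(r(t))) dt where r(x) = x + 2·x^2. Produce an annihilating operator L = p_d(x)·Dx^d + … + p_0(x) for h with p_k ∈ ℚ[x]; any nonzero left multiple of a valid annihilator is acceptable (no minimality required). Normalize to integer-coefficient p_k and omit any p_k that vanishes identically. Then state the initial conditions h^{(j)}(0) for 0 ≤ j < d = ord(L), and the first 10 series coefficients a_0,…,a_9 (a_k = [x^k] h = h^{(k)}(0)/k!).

L = (4 + 48·x + 192·x^2 + 256·x^3)·Dx - 4·Dx^2 + (1 + 4·x)·Dx^3  (order 3).
h: a_k = 0, 0, -1, -4/3, 1/3, 8/5, 118/45, 8/7, -419/315, -944/405, …
ICs: h(0) = 0, h′(0) = 0, h′′(0) = -2.

f: a_k = 0, -2, 0, 4/3, 0, -4/15, 0, 8/315, 0, -4/2835, …
L₀ from L_f via x↦r, Dx↦r'^{-1}Dx.
∫: right-multiply L₀ by Dx.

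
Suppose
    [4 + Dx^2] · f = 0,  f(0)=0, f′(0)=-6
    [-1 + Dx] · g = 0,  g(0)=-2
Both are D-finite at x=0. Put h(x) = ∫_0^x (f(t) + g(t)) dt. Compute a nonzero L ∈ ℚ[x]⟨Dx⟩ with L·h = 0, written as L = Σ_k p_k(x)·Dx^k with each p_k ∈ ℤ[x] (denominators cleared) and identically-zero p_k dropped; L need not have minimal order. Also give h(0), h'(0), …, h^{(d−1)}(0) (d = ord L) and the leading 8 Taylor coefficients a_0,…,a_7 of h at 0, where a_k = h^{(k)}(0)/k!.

L = -4·Dx + 4·Dx^2 - Dx^3 + Dx^4  (order 4).
h: a_k = 0, -2, -4, -1/3, 11/12, -1/60, -49/360, -1/2520, …
ICs: h(0) = 0, h′(0) = -2, h′′(0) = -8, h′′′(0) = -2.

f: a_k = 0, -6, 0, 4, 0, -4/5, 0, 8/105, …
g: a_k = -2, -2, -1, -1/3, -1/12, -1/60, -1/360, -1/2520, …
L₀ := lclm(L_f,L_g); ord L₀ ≤ 2+1.
∫: right-multiply L₀ by Dx.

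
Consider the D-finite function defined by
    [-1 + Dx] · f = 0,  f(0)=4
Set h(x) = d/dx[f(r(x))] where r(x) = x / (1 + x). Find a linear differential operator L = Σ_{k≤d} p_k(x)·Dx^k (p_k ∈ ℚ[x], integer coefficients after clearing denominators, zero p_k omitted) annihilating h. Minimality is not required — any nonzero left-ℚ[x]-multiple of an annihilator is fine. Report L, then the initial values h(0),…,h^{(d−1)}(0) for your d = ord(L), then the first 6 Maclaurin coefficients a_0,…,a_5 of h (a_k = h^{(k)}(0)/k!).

L = (-1 - 2·x) + (-1 - 2·x - x^2)·Dx  (order 1).
h: a_k = 4, -4, 2, 2/3, -19/6, 151/30, …
ICs: h(0) = 4.

f: a_k = 4, 4, 2, 2/3, 1/6, 1/30, …
Substitute x→r, Dx→(1/r')Dx; clear ⇒ L₀.
Differentiate: ansatz ord ≤ ord L₀ ⇒ L.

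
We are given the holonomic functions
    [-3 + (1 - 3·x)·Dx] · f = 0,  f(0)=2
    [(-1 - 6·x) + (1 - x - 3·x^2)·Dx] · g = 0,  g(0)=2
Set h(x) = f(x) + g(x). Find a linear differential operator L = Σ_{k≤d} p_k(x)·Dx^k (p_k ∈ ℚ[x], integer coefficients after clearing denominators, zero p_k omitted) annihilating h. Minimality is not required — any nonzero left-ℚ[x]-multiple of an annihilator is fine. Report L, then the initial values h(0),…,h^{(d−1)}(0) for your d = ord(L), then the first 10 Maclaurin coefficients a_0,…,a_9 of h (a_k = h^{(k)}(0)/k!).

L = (6 - 108·x + 162·x^2 - 162·x^3) + (10 - 6·x - 108·x^2 + 270·x^3 - 324·x^4)·Dx + (-2 + 14·x - 33·x^2 + 18·x^3 + 54·x^4 - 81·x^5)·Dx^2  (order 2).
h: a_k = 4, 8, 26, 68, 200, 566, 1652, 4808, 14138, 41684, …
ICs: h(0) = 4, h′(0) = 8.

f: a_k = 2, 6, 18, 54, 162, 486, 1458, 4374, 13122, 39366, …
g: a_k = 2, 2, 8, 14, 38, 80, 194, 434, 1016, 2318, …
Weyl lclm of L_f,L_g ⇒ L₀ (ord ≤ 2).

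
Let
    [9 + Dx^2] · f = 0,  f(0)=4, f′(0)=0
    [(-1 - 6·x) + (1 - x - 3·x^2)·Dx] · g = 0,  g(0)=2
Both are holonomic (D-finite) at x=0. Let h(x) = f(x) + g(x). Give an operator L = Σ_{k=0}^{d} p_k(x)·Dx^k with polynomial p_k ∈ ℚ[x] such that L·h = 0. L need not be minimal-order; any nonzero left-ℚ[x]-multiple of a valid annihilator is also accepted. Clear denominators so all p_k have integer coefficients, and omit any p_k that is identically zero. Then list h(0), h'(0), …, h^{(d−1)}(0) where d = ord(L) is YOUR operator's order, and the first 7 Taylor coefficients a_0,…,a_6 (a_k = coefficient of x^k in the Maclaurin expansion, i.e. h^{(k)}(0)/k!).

f: a_k = 4, 0, -18, 0, 27/2, 0, -81/20, …
g: a_k = 2, 2, 8, 14, 38, 80, 194, …
Sum ⇒ L₀ = lclm(L_f,L_g) in ℚ(x)⟨Dx⟩.
L = (-459 - 2916·x - 1539·x^2 - 3888·x^3 - 3645·x^4 - 4374·x^5) + (153 - 153·x - 378·x^2 + 405·x^3 - 2187·x^5 - 2187·x^6)·Dx + (-51 - 324·x - 171·x^2 - 432·x^3 - 405·x^4 - 486·x^5)·Dx^2 + (17 - 17·x - 42·x^2 + 45·x^3 - 243·x^5 - 243·x^6)·Dx^3  (order 3).
h: a_k = 6, 2, -10, 14, 103/2, 80, 3799/20, …
ICs: h(0) = 6, h′(0) = 2, h′′(0) = -20.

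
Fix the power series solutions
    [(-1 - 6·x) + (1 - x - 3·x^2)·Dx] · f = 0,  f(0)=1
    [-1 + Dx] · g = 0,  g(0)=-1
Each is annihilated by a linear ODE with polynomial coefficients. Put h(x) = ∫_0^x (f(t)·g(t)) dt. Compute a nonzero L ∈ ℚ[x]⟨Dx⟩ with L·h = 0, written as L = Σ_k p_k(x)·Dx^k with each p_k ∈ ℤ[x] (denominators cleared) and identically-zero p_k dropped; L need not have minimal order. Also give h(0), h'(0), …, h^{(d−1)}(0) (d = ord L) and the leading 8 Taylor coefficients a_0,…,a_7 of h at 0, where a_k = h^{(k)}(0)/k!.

L = (2 + 5·x - 3·x^2)·Dx + (-1 + x + 3·x^2)·Dx^2  (order 2).
h: a_k = 0, -1, -1, -11/6, -35/12, -677/120, -3793/360, -106447/5040, …
ICs: h(0) = 0, h′(0) = -1.

f: a_k = 1, 1, 4, 7, 19, 40, 97, 217, …
g: a_k = -1, -1, -1/2, -1/6, -1/24, -1/120, -1/720, -1/5040, …
Sym-product of L_f,L_g gives L₀ (≤ ord 1).
Integrate: L := L₀·Dx.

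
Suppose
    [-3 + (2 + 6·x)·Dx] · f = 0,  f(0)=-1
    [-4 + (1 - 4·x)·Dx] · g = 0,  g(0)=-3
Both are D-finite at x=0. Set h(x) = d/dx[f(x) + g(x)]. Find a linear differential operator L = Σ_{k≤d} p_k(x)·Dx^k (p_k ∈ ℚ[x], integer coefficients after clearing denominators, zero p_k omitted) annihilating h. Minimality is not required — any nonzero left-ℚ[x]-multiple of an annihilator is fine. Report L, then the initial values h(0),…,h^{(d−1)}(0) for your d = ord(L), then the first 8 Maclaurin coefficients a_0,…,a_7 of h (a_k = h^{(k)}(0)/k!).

L = (-792 - 864·x) + (-357 - 2520·x - 3024·x^2)·Dx + (38 + 34·x - 528·x^2 - 864·x^3)·Dx^2  (order 2).
h: a_k = -27/2, -375/4, -9297/16, -97899/32, -3940665/256, -37702809/512, -705148269/2048, -6439636275/4096, …
ICs: h(0) = -27/2, h′(0) = -375/4.

f: a_k = -1, -3/2, 9/8, -27/16, 405/128, -1701/256, 15309/1024, -72171/2048, …
g: a_k = -3, -12, -48, -192, -768, -3072, -12288, -49152, …
L₀ := lclm(L_f,L_g); ord L₀ ≤ 1+1.
Derive L from L₀ (diff closure).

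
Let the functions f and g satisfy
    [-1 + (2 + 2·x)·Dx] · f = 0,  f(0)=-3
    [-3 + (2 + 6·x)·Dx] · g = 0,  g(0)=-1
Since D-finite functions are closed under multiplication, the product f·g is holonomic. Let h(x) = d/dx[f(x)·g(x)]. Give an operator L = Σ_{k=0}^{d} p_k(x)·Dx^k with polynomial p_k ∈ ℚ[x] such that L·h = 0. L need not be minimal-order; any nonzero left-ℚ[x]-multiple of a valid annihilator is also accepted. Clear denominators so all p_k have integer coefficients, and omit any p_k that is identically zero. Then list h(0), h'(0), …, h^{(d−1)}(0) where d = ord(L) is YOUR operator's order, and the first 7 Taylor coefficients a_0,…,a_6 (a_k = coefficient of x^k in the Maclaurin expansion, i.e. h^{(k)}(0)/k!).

f: a_k = -3, -3/2, 3/8, -3/16, 15/128, -21/256, 63/1024, …
g: a_k = -1, -3/2, 9/8, -27/16, 405/128, -1701/256, 15309/1024, …
f·g: L₀ = L_f ⊗_s L_g, ord ≤ 1·1.
h₀' ⇒ L via d/dx closure of L₀.
L = -1 + (-2 - 11·x - 18·x^2 - 9·x^3)·Dx  (order 1).
h: a_k = 6, -3, 9, -51/2, 285/4, -1593/8, 4473/8, …
ICs: h(0) = 6.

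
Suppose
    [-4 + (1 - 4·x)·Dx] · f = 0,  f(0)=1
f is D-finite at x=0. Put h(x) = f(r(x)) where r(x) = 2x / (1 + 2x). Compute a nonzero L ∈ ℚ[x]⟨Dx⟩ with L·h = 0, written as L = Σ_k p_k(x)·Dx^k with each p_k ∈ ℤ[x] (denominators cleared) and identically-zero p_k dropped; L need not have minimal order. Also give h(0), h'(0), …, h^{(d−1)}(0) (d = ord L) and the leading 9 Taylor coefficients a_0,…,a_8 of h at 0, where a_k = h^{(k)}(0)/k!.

f: a_k = 1, 4, 16, 64, 256, 1024, 4096, 16384, 65536, …
L₀ from L_f via x↦r, Dx↦r'^{-1}Dx.
L = 8 + (-1 + 4·x + 12·x^2)·Dx  (order 1).
h: a_k = 1, 8, 48, 288, 1728, 10368, 62208, 373248, 2239488, …
ICs: h(0) = 1.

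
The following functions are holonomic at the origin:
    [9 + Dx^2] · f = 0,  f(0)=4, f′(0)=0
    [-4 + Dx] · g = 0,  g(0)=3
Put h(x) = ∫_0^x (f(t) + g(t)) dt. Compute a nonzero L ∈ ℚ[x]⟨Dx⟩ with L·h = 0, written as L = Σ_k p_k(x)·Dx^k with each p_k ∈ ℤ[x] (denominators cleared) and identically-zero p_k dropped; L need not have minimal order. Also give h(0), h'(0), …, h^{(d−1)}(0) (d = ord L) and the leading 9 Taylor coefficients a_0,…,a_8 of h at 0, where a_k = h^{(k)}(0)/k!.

f: a_k = 4, 0, -18, 0, 27/2, 0, -81/20, 0, 729/1120, …
g: a_k = 3, 12, 24, 32, 32, 128/5, 256/15, 1024/105, 512/105, …
f+g: L₀ = lclm(L_f,L_g), ord ≤ 2+1.
∫: right-multiply L₀ by Dx.
L = -36·Dx + 9·Dx^2 - 4·Dx^3 + Dx^4  (order 4).
h: a_k = 0, 7, 6, 2, 8, 91/10, 64/15, 781/420, 128/105, …
ICs: h(0) = 0, h′(0) = 7, h′′(0) = 12, h′′′(0) = 12.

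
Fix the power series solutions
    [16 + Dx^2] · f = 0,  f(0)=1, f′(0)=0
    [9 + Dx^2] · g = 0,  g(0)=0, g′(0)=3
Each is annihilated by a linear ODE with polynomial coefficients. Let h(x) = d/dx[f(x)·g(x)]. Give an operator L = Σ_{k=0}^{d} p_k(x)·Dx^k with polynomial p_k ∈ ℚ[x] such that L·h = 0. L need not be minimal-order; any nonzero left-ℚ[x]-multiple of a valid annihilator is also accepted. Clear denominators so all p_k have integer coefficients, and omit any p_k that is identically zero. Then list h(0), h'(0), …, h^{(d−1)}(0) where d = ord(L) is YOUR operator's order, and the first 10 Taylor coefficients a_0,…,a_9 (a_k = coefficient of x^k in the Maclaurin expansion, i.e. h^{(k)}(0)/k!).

L = 49 + 50·Dx^2 + Dx^4  (order 4).
h: a_k = 3, 0, -171/2, 0, 2801/8, 0, -137257/240, 0, 2241867/4480, 0, …
ICs: h(0) = 3, h′(0) = 0, h′′(0) = -171, h′′′(0) = 0.

f: a_k = 1, 0, -8, 0, 32/3, 0, -256/45, 0, 512/315, 0, …
g: a_k = 0, 3, 0, -9/2, 0, 81/40, 0, -243/560, 0, 243/4480, …
Product ⇒ symmetric product L₀, ord ≤ 4.
Derive L from L₀ (diff closure).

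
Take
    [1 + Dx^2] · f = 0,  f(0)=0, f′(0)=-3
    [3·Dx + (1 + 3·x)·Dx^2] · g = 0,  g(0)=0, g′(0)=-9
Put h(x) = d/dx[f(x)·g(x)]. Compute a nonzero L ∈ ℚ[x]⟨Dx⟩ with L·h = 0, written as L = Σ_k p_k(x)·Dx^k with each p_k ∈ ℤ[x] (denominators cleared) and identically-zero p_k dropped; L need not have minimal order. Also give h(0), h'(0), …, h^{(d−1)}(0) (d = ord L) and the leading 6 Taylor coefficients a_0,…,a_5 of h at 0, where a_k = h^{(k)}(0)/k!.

L = (-8897 - 1764·x - 7722·x^2 - 14364·x^3 - 7533·x^4 + 5832·x^5 + 2916·x^6) + (-3432 - 13248·x - 12420·x^2 - 8100·x^3 + 9720·x^4 + 5832·x^5)·Dx + (-9100 - 3204·x - 11070·x^2 - 17064·x^3 - 6318·x^4 + 11664·x^5 + 5832·x^6)·Dx^2 + (-3432 - 13248·x - 12420·x^2 - 8100·x^3 + 9720·x^4 + 5832·x^5)·Dx^3 + (-203 - 1440·x - 3348·x^2 - 2700·x^3 + 1215·x^4 + 5832·x^5 + 2916·x^6)·Dx^4  (order 4).
h: a_k = 0, 54, -243/2, 306, -1755/2, 10179/4, …
ICs: h(0) = 0, h′(0) = 54, h′′(0) = -243, h′′′(0) = 1836.

f: a_k = 0, -3, 0, 1/2, 0, -1/40, …
g: a_k = 0, -9, 27/2, -27, 243/4, -729/5, …
L₀ := L_f ⊗_s L_g (sym. prod.), ord ≤ 4.
Differentiate: ansatz ord ≤ ord L₀ ⇒ L.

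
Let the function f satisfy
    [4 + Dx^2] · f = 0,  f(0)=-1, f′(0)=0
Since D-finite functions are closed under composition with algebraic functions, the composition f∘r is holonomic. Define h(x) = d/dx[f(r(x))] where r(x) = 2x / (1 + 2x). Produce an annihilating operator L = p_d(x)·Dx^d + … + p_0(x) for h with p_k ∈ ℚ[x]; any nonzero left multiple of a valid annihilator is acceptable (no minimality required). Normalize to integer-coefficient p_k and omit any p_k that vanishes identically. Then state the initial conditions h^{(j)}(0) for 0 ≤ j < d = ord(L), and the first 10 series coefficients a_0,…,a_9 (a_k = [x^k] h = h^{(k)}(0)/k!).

f: a_k = -1, 0, 2, 0, -2/3, 0, 4/45, 0, -2/315, 0, …
h₀=f(r): pull back L_f along r ⇒ L₀.
h₀' ⇒ L via d/dx closure of L₀.
L = (40 + 96·x + 96·x^2) + (12 + 72·x + 144·x^2 + 96·x^3)·Dx + (1 + 8·x + 24·x^2 + 32·x^3 + 16·x^4)·Dx^2  (order 2).
h: a_k = 0, 16, -96, 1024/3, -2560/3, 19712/15, 3584/5, -4820992/315, 2646016/35, -784642048/2835, …
ICs: h(0) = 0, h′(0) = 16.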